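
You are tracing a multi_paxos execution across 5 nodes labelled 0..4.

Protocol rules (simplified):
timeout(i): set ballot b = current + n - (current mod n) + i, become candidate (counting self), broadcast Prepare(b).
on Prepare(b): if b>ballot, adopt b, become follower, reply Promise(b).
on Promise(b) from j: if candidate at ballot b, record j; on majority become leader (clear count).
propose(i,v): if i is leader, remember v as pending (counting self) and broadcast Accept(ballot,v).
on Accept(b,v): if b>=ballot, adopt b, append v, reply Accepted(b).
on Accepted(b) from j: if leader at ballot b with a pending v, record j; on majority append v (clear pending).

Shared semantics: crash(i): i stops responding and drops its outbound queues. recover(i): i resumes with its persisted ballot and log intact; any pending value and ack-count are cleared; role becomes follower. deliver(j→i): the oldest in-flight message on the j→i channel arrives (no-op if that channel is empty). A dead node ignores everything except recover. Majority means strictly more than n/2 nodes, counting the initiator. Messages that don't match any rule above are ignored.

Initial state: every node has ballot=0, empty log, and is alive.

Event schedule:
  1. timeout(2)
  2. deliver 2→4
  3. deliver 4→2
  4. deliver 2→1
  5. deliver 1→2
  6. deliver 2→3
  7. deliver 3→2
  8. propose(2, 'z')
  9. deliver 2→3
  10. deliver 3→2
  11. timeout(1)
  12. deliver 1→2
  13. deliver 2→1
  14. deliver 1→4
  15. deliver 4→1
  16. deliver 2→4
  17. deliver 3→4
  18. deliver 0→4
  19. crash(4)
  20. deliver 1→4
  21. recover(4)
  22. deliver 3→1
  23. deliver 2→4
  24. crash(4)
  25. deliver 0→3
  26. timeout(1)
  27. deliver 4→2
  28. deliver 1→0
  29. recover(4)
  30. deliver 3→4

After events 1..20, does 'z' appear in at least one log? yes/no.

yes

e1 timeout(2): 2[cand,b=7,-]
e2 deliver 2→4: 4[foll,b=7,-]
e3 deliver 4→2: ·
e4 deliver 2→1: 1[foll,b=7,-]
e5 deliver 1→2: 2[lead,b=7,-]
e6 deliver 2→3: 3[foll,b=7,-]
e7 deliver 3→2: ·
e8 propose(2,'z'): ·
e9 deliver 2→3: 3[foll,b=7,z]
e10 deliver 3→2: ·
e11 timeout(1): 1[cand,b=11,-]
e12 deliver 1→2: 2[foll,b=11,-]
e13 deliver 2→1: ·
e14 deliver 1→4: 4[foll,b=11,-]
e15 deliver 4→1: ·
e16 deliver 2→4: ·
e17 deliver 3→4: ·
e18 deliver 0→4: ·
e19 crash(4): 4[✗foll,b=11,-]
e20 deliver 1→4: ·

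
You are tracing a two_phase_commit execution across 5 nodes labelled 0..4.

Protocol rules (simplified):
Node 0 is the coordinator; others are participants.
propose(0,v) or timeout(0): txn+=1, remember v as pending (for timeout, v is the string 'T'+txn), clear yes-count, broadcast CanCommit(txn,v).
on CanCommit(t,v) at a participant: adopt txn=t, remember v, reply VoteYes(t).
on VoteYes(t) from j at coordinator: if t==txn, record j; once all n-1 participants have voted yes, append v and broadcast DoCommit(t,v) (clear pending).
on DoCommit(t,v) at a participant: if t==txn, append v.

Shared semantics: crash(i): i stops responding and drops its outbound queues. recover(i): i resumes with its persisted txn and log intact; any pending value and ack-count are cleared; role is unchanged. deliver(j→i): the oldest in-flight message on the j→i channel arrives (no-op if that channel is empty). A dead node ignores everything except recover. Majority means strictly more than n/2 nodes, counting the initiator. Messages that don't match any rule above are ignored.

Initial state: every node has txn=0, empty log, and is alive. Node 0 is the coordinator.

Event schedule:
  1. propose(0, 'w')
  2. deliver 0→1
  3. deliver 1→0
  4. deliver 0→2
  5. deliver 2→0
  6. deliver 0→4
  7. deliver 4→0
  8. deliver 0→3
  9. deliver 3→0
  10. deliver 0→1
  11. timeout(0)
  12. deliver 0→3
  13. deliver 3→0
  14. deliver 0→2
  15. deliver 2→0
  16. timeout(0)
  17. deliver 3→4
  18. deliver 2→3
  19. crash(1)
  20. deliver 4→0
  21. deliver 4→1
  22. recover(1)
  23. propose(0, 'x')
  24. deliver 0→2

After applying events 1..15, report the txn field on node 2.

1

e1 propose(0,'w'): 0[coor,t=1,-]
e2 deliver 0→1: 1[part,t=1,-]
e3 deliver 1→0: ·
e4 deliver 0→2: 2[part,t=1,-]
e5 deliver 2→0: ·
e6 deliver 0→4: 4[part,t=1,-]
e7 deliver 4→0: ·
e8 deliver 0→3: 3[part,t=1,-]
e9 deliver 3→0: 0[coor,t=1,w]
e10 deliver 0→1: 1[part,t=1,w]
e11 timeout(0): 0[coor,t=2,w]
e12 deliver 0→3: 3[part,t=1,w]
e13 deliver 3→0: ·
e14 deliver 0→2: 2[part,t=1,w]
e15 deliver 2→0: ·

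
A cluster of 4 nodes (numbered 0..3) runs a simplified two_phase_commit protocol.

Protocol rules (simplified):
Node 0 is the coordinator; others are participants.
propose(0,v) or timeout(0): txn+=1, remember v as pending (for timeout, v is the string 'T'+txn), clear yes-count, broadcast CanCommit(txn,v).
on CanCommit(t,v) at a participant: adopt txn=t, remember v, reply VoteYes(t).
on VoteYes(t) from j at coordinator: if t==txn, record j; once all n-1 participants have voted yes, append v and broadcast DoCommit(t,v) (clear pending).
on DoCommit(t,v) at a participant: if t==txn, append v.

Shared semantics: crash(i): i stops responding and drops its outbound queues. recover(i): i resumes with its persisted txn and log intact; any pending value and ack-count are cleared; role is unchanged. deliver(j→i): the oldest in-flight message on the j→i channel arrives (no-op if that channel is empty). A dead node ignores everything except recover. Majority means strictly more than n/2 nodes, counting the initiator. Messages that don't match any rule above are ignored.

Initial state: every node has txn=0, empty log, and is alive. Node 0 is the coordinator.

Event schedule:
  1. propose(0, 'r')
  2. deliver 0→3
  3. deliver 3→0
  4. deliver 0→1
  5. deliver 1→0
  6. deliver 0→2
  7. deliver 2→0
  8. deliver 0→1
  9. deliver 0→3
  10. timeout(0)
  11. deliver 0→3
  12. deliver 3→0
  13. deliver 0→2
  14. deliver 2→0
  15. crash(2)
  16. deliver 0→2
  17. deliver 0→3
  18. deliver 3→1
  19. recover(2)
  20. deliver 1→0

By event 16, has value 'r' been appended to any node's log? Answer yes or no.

yes

[1] propose(0,'r') → N0(coor t1 [-])
[2] deliver 0→3 → N3(part t1 [-])
[3] deliver 3→0 → ∅
[4] deliver 0→1 → N1(part t1 [-])
[5] deliver 1→0 → ∅
[6] deliver 0→2 → N2(part t1 [-])
[7] deliver 2→0 → N0(coor t1 [r])
[8] deliver 0→1 → N1(part t1 [r])
[9] deliver 0→3 → N3(part t1 [r])
[10] timeout(0) → N0(coor t2 [r])
[11] deliver 0→3 → N3(part t2 [r])
[12] deliver 3→0 → ∅
[13] deliver 0→2 → N2(part t1 [r])
[14] deliver 2→0 → ∅
[15] crash(2) → N2(✗part t1 [r])
[16] deliver 0→2 → ∅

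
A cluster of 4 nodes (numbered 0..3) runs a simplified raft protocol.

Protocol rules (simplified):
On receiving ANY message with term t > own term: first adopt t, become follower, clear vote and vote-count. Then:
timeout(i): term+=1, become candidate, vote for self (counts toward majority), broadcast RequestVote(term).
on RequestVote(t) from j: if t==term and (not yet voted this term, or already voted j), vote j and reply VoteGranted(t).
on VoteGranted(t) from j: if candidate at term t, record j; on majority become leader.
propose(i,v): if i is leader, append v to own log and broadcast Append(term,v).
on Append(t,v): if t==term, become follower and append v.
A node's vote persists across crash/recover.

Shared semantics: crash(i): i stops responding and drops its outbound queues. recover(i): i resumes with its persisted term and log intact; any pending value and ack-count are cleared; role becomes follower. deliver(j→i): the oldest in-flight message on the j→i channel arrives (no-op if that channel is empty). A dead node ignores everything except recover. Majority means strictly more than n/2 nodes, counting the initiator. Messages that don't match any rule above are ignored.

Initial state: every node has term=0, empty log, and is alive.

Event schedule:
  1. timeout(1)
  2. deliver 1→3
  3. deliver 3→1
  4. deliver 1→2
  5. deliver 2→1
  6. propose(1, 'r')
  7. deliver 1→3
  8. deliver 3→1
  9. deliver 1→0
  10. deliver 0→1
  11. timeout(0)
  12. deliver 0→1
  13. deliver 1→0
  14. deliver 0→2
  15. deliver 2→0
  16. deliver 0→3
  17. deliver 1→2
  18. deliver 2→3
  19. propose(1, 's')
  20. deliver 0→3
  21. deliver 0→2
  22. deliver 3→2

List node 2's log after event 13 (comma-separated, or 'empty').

e1 timeout(1): 1[cand,t=1,-]
e2 deliver 1→3: 3[foll,t=1,-]
e3 deliver 3→1: ·
e4 deliver 1→2: 2[foll,t=1,-]
e5 deliver 2→1: 1[lead,t=1,-]
e6 propose(1,'r'): 1[lead,t=1,r]
e7 deliver 1→3: 3[foll,t=1,r]
e8 deliver 3→1: ·
e9 deliver 1→0: 0[foll,t=1,-]
e10 deliver 0→1: ·
e11 timeout(0): 0[cand,t=2,-]
e12 deliver 0→1: 1[foll,t=2,r]
e13 deliver 1→0: ·

empty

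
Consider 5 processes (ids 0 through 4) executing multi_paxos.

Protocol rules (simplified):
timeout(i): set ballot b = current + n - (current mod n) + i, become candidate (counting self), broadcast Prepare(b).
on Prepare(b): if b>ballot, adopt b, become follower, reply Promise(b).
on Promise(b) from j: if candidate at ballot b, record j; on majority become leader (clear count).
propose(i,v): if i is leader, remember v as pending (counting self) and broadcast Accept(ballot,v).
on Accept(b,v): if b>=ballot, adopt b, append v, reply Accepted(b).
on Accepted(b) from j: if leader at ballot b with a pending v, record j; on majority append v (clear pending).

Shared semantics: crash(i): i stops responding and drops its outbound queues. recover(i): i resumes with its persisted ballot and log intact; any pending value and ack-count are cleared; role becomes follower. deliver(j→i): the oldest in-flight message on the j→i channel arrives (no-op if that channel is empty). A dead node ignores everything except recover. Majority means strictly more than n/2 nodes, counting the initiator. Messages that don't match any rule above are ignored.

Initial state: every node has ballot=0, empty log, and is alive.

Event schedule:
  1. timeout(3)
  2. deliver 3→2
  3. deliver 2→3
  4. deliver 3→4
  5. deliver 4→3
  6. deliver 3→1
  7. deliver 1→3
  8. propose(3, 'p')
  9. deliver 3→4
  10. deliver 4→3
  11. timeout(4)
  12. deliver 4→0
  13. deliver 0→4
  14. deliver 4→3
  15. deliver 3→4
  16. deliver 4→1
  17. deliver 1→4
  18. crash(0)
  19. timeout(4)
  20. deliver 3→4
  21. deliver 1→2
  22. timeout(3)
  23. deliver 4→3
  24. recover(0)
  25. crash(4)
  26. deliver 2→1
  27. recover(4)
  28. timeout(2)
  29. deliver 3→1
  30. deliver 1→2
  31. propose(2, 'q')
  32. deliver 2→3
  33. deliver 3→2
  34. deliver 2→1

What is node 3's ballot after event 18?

e1 timeout(3): 3[cand,b=8,-]
e2 deliver 3→2: 2[foll,b=8,-]
e3 deliver 2→3: ·
e4 deliver 3→4: 4[foll,b=8,-]
e5 deliver 4→3: 3[lead,b=8,-]
e6 deliver 3→1: 1[foll,b=8,-]
e7 deliver 1→3: ·
e8 propose(3,'p'): ·
e9 deliver 3→4: 4[foll,b=8,p]
e10 deliver 4→3: ·
e11 timeout(4): 4[cand,b=14,p]
e12 deliver 4→0: 0[foll,b=14,-]
e13 deliver 0→4: ·
e14 deliver 4→3: 3[foll,b=14,-]
e15 deliver 3→4: 4[lead,b=14,p]
e16 deliver 4→1: 1[foll,b=14,-]
e17 deliver 1→4: ·
e18 crash(0): 0[✗foll,b=14,-]

14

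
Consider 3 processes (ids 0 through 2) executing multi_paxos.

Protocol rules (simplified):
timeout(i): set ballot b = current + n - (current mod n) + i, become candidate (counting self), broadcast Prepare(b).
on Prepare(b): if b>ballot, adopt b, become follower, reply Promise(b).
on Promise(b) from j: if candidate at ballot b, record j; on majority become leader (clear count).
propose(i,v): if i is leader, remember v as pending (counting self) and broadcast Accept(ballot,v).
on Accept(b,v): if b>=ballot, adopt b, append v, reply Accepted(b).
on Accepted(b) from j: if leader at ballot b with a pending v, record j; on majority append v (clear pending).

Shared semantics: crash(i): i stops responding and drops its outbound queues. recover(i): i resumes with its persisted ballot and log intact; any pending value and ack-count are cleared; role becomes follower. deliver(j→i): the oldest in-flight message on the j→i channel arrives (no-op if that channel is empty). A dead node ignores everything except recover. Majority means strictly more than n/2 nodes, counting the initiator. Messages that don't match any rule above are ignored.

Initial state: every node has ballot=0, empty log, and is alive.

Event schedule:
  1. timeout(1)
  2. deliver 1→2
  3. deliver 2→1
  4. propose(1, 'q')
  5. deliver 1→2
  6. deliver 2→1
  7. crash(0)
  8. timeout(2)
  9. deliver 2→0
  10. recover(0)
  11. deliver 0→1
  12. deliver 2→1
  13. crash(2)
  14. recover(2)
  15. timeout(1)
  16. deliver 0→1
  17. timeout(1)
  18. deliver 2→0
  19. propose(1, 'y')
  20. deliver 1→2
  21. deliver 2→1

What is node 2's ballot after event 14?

8

step 1 timeout(1): 1={cand,b=4,log=-}
step 2 deliver 1→2: 2={foll,b=4,log=-}
step 3 deliver 2→1: 1={lead,b=4,log=-}
step 4 propose(1,'q'): —
step 5 deliver 1→2: 2={foll,b=4,log=q}
step 6 deliver 2→1: 1={lead,b=4,log=q}
step 7 crash(0): 0={✗foll,b=0,log=-}
step 8 timeout(2): 2={cand,b=8,log=q}
step 9 deliver 2→0: —
step 10 recover(0): 0={foll,b=0,log=-}
step 11 deliver 0→1: —
step 12 deliver 2→1: 1={foll,b=8,log=q}
step 13 crash(2): 2={✗cand,b=8,log=q}
step 14 recover(2): 2={foll,b=8,log=q}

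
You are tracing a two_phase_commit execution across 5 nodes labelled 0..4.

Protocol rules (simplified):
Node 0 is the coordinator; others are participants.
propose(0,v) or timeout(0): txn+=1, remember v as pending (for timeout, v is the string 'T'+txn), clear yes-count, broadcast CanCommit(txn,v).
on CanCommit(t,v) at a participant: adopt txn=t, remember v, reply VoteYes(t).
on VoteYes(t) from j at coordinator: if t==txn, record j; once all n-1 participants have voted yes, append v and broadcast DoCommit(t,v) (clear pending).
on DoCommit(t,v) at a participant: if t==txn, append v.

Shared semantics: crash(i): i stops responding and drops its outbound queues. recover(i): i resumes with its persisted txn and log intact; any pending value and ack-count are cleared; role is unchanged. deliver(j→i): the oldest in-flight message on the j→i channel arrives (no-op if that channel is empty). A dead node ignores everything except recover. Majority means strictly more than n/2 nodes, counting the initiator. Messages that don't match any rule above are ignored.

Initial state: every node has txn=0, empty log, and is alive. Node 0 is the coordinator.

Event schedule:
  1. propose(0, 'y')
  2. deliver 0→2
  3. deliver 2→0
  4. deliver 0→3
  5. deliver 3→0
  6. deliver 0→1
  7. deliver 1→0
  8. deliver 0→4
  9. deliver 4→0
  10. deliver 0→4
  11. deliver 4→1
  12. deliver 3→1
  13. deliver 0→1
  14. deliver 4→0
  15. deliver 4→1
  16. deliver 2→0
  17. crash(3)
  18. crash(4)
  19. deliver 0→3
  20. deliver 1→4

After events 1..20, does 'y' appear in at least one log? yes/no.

yes

1. propose(0,'y'):  <0:coor t1 ->
2. deliver 0→2:  <2:part t1 ->
3. deliver 2→0:  nop
4. deliver 0→3:  <3:part t1 ->
5. deliver 3→0:  nop
6. deliver 0→1:  <1:part t1 ->
7. deliver 1→0:  nop
8. deliver 0→4:  <4:part t1 ->
9. deliver 4→0:  <0:coor t1 y>
10. deliver 0→4:  <4:part t1 y>
11. deliver 4→1:  nop
12. deliver 3→1:  nop
13. deliver 0→1:  <1:part t1 y>
14. deliver 4→0:  nop
15. deliver 4→1:  nop
16. deliver 2→0:  nop
17. crash(3):  <3:✗part t1 ->
18. crash(4):  <4:✗part t1 y>
19. deliver 0→3:  nop
20. deliver 1→4:  nop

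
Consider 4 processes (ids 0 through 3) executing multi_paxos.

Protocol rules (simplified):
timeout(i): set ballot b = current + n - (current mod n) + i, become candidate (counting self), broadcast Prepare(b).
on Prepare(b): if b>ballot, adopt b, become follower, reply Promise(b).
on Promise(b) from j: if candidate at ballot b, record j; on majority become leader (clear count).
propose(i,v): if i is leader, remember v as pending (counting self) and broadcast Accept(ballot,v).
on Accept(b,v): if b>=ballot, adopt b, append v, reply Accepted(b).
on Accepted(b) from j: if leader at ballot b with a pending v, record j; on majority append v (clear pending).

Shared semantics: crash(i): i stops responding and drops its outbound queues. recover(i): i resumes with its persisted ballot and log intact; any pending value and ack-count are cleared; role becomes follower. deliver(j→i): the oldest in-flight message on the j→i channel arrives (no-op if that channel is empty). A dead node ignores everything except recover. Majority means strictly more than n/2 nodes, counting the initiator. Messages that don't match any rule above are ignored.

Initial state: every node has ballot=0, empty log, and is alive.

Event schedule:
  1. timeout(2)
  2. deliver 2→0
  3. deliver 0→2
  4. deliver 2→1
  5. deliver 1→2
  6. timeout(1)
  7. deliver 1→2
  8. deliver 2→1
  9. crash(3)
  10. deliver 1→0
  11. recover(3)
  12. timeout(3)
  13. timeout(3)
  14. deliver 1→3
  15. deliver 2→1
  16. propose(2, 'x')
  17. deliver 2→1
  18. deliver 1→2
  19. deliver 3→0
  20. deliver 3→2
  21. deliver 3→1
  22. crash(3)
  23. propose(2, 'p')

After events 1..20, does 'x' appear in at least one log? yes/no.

no

[1] timeout(2) → N2(cand b6 [-])
[2] deliver 2→0 → N0(foll b6 [-])
[3] deliver 0→2 → ∅
[4] deliver 2→1 → N1(foll b6 [-])
[5] deliver 1→2 → N2(lead b6 [-])
[6] timeout(1) → N1(cand b9 [-])
[7] deliver 1→2 → N2(foll b9 [-])
[8] deliver 2→1 → ∅
[9] crash(3) → N3(✗foll b0 [-])
[10] deliver 1→0 → N0(foll b9 [-])
[11] recover(3) → N3(foll b0 [-])
[12] timeout(3) → N3(cand b7 [-])
[13] timeout(3) → N3(cand b11 [-])
[14] deliver 1→3 → ∅
[15] deliver 2→1 → ∅
[16] propose(2,'x') → ∅
[17] deliver 2→1 → ∅
[18] deliver 1→2 → ∅
[19] deliver 3→0 → ∅
[20] deliver 3→2 → ∅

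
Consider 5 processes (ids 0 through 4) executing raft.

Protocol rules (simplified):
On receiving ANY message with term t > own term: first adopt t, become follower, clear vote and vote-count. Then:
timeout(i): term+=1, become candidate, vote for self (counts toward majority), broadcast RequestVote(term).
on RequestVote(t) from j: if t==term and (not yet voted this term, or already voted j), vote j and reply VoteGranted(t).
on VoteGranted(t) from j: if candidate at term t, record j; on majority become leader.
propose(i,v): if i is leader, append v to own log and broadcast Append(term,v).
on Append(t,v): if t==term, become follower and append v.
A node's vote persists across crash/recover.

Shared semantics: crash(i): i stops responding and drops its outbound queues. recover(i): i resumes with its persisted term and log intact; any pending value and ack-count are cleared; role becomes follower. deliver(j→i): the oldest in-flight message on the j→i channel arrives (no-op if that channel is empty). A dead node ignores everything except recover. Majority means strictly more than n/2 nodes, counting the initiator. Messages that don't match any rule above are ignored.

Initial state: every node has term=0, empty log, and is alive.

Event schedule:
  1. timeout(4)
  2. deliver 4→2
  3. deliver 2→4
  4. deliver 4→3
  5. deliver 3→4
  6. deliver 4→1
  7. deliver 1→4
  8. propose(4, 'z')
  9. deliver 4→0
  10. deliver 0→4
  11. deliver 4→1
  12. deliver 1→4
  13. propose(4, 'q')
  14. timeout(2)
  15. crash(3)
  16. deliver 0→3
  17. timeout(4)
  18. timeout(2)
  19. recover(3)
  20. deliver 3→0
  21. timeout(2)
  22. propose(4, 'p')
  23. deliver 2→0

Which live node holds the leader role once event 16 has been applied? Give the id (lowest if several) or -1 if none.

after 1 — timeout(4): n4:cand/t1/[-]
after 2 — deliver 4→2: n2:foll/t1/[-]
after 3 — deliver 2→4: ·
after 4 — deliver 4→3: n3:foll/t1/[-]
after 5 — deliver 3→4: n4:lead/t1/[-]
after 6 — deliver 4→1: n1:foll/t1/[-]
after 7 — deliver 1→4: ·
after 8 — propose(4,'z'): n4:lead/t1/[z]
after 9 — deliver 4→0: n0:foll/t1/[-]
after 10 — deliver 0→4: ·
after 11 — deliver 4→1: n1:foll/t1/[z]
after 12 — deliver 1→4: ·
after 13 — propose(4,'q'): n4:lead/t1/[z,q]
after 14 — timeout(2): n2:cand/t2/[-]
after 15 — crash(3): n3:✗foll/t1/[-]
after 16 — deliver 0→3: ·

4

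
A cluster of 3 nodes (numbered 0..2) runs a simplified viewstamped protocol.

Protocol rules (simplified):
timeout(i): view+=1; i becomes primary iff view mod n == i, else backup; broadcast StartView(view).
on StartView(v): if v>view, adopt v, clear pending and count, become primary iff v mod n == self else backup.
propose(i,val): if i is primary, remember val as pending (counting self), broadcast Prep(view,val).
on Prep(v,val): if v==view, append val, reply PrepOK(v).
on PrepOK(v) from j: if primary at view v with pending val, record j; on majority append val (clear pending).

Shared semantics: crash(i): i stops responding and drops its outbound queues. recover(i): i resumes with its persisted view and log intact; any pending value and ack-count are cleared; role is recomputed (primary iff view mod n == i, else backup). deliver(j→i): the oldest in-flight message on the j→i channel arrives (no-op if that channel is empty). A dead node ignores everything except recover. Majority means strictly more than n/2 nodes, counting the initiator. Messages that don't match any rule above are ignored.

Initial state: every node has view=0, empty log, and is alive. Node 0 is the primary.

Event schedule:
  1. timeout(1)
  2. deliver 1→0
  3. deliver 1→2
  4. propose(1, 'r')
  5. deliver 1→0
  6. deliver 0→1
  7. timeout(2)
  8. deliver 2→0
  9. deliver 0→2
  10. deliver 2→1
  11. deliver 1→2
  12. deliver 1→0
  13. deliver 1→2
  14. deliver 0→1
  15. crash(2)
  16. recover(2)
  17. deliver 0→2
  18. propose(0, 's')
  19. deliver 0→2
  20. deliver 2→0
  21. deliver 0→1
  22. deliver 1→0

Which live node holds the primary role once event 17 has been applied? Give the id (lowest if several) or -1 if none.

step 1 timeout(1): 1={prim,v=1,log=-}
step 2 deliver 1→0: 0={back,v=1,log=-}
step 3 deliver 1→2: 2={back,v=1,log=-}
step 4 propose(1,'r'): —
step 5 deliver 1→0: 0={back,v=1,log=r}
step 6 deliver 0→1: 1={prim,v=1,log=r}
step 7 timeout(2): 2={prim,v=2,log=-}
step 8 deliver 2→0: 0={back,v=2,log=r}
step 9 deliver 0→2: —
step 10 deliver 2→1: 1={back,v=2,log=r}
step 11 deliver 1→2: —
step 12 deliver 1→0: —
step 13 deliver 1→2: —
step 14 deliver 0→1: —
step 15 crash(2): 2={✗prim,v=2,log=-}
step 16 recover(2): 2={prim,v=2,log=-}
step 17 deliver 0→2: —

2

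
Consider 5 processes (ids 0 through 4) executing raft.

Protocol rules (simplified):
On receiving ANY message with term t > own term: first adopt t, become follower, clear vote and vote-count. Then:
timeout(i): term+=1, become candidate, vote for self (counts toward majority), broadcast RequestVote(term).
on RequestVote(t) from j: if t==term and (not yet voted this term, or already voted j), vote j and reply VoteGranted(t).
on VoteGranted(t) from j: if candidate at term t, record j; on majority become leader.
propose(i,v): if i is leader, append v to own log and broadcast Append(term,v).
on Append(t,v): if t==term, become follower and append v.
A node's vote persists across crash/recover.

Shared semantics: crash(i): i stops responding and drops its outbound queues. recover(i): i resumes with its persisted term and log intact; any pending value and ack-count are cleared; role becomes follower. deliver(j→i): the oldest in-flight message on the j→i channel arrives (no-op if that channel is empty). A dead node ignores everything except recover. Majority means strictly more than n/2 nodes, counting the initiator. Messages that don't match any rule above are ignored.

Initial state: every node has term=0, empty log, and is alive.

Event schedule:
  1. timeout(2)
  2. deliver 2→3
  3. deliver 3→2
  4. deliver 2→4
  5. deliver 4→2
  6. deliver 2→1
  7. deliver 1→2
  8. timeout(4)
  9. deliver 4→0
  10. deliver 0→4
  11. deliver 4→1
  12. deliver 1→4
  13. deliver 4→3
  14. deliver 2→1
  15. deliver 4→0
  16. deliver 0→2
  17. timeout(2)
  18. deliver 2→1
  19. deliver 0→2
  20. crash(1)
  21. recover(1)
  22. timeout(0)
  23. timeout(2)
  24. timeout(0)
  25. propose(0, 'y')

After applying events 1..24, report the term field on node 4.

2

[1] timeout(2) → N2(cand t1 [-])
[2] deliver 2→3 → N3(foll t1 [-])
[3] deliver 3→2 → ∅
[4] deliver 2→4 → N4(foll t1 [-])
[5] deliver 4→2 → N2(lead t1 [-])
[6] deliver 2→1 → N1(foll t1 [-])
[7] deliver 1→2 → ∅
[8] timeout(4) → N4(cand t2 [-])
[9] deliver 4→0 → N0(foll t2 [-])
[10] deliver 0→4 → ∅
[11] deliver 4→1 → N1(foll t2 [-])
[12] deliver 1→4 → N4(lead t2 [-])
[13] deliver 4→3 → N3(foll t2 [-])
[14] deliver 2→1 → ∅
[15] deliver 4→0 → ∅
[16] deliver 0→2 → ∅
[17] timeout(2) → N2(cand t2 [-])
[18] deliver 2→1 → ∅
[19] deliver 0→2 → ∅
[20] crash(1) → N1(✗foll t2 [-])
[21] recover(1) → N1(foll t2 [-])
[22] timeout(0) → N0(cand t3 [-])
[23] timeout(2) → N2(cand t3 [-])
[24] timeout(0) → N0(cand t4 [-])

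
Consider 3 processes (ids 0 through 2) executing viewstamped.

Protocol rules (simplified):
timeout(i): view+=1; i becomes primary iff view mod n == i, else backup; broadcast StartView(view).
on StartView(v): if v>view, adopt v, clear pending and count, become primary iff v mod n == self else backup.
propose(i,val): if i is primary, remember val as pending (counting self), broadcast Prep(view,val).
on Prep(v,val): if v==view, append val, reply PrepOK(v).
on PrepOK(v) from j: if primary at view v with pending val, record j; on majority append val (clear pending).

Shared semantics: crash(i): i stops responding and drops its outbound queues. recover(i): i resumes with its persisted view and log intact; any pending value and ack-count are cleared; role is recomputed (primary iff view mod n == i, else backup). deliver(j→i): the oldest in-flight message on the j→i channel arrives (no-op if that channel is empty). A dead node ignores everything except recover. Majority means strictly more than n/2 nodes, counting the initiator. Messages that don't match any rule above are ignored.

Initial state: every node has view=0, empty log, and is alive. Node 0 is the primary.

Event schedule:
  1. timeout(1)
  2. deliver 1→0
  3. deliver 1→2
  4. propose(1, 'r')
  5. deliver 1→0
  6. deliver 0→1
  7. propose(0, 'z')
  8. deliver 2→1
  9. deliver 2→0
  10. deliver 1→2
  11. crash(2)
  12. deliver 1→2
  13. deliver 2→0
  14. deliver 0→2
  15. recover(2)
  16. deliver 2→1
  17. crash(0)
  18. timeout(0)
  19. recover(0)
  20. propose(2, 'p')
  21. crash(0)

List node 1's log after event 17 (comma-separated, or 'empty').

step 1 timeout(1): 1={prim,v=1,log=-}
step 2 deliver 1→0: 0={back,v=1,log=-}
step 3 deliver 1→2: 2={back,v=1,log=-}
step 4 propose(1,'r'): —
step 5 deliver 1→0: 0={back,v=1,log=r}
step 6 deliver 0→1: 1={prim,v=1,log=r}
step 7 propose(0,'z'): —
step 8 deliver 2→1: —
step 9 deliver 2→0: —
step 10 deliver 1→2: 2={back,v=1,log=r}
step 11 crash(2): 2={✗back,v=1,log=r}
step 12 deliver 1→2: —
step 13 deliver 2→0: —
step 14 deliver 0→2: —
step 15 recover(2): 2={back,v=1,log=r}
step 16 deliver 2→1: —
step 17 crash(0): 0={✗back,v=1,log=r}

r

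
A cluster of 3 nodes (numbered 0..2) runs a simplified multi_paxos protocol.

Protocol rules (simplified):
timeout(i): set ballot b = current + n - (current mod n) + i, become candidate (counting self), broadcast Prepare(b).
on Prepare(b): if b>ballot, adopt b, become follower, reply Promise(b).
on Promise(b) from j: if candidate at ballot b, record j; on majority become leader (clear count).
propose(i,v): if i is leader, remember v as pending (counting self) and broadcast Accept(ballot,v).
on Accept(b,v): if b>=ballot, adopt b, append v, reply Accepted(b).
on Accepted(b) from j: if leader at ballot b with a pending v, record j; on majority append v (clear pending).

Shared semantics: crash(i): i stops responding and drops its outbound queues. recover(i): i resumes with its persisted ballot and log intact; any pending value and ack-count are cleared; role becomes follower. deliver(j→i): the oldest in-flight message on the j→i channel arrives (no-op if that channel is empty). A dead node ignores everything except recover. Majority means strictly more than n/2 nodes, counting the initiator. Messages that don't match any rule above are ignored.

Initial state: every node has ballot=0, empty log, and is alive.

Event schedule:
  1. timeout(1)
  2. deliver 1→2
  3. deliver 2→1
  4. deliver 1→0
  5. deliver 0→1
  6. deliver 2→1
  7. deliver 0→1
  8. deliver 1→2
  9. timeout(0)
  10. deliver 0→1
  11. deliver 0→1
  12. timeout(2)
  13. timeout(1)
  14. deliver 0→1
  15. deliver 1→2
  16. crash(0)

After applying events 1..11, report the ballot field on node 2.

4

step 1 timeout(1): 1={cand,b=4,log=-}
step 2 deliver 1→2: 2={foll,b=4,log=-}
step 3 deliver 2→1: 1={lead,b=4,log=-}
step 4 deliver 1→0: 0={foll,b=4,log=-}
step 5 deliver 0→1: —
step 6 deliver 2→1: —
step 7 deliver 0→1: —
step 8 deliver 1→2: —
step 9 timeout(0): 0={cand,b=6,log=-}
step 10 deliver 0→1: 1={foll,b=6,log=-}
step 11 deliver 0→1: —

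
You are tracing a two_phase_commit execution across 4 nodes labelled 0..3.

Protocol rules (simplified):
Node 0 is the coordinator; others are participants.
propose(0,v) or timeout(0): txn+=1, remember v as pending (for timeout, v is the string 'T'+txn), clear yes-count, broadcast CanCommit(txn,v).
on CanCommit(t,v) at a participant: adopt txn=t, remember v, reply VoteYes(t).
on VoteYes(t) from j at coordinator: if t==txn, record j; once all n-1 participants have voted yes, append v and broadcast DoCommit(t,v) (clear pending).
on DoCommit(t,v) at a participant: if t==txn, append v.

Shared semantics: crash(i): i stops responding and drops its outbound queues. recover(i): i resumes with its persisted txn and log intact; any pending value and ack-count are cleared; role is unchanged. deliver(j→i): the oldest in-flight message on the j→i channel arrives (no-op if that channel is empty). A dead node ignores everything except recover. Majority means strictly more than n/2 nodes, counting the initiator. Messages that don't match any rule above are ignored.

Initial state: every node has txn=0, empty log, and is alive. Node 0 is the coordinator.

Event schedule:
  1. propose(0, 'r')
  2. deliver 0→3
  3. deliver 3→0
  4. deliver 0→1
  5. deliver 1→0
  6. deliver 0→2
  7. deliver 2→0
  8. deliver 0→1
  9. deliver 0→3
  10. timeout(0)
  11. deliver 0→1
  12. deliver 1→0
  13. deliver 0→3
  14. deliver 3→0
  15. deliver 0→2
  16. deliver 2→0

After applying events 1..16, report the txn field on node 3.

2

after 1 — propose(0,'r'): n0:coor/t1/[-]
after 2 — deliver 0→3: n3:part/t1/[-]
after 3 — deliver 3→0: ·
after 4 — deliver 0→1: n1:part/t1/[-]
after 5 — deliver 1→0: ·
after 6 — deliver 0→2: n2:part/t1/[-]
after 7 — deliver 2→0: n0:coor/t1/[r]
after 8 — deliver 0→1: n1:part/t1/[r]
after 9 — deliver 0→3: n3:part/t1/[r]
after 10 — timeout(0): n0:coor/t2/[r]
after 11 — deliver 0→1: n1:part/t2/[r]
after 12 — deliver 1→0: ·
after 13 — deliver 0→3: n3:part/t2/[r]
after 14 — deliver 3→0: ·
after 15 — deliver 0→2: n2:part/t1/[r]
after 16 — deliver 2→0: ·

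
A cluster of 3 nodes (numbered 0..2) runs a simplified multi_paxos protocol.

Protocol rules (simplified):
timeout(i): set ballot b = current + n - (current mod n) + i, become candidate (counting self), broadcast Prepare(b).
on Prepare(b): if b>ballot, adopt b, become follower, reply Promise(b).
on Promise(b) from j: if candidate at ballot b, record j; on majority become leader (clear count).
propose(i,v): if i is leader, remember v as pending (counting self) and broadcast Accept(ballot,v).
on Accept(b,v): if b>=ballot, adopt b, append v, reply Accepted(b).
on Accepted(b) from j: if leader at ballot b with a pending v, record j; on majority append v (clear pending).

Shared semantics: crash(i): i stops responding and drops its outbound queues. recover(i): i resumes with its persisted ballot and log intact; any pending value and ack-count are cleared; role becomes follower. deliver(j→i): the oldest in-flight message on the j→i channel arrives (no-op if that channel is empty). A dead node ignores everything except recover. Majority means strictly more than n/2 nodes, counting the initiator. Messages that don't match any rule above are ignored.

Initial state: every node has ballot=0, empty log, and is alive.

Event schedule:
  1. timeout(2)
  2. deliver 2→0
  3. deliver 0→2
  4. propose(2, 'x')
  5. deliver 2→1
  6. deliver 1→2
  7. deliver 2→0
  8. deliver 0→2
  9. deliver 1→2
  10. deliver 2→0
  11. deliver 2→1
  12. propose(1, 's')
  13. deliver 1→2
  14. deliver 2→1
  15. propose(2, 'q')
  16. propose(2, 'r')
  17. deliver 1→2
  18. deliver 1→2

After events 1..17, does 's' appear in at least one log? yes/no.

no

1. timeout(2):  <2:cand b5 ->
2. deliver 2→0:  <0:foll b5 ->
3. deliver 0→2:  <2:lead b5 ->
4. propose(2,'x'):  nop
5. deliver 2→1:  <1:foll b5 ->
6. deliver 1→2:  nop
7. deliver 2→0:  <0:foll b5 x>
8. deliver 0→2:  <2:lead b5 x>
9. deliver 1→2:  nop
10. deliver 2→0:  nop
11. deliver 2→1:  <1:foll b5 x>
12. propose(1,'s'):  nop
13. deliver 1→2:  nop
14. deliver 2→1:  nop
15. propose(2,'q'):  nop
16. propose(2,'r'):  nop
17. deliver 1→2:  nop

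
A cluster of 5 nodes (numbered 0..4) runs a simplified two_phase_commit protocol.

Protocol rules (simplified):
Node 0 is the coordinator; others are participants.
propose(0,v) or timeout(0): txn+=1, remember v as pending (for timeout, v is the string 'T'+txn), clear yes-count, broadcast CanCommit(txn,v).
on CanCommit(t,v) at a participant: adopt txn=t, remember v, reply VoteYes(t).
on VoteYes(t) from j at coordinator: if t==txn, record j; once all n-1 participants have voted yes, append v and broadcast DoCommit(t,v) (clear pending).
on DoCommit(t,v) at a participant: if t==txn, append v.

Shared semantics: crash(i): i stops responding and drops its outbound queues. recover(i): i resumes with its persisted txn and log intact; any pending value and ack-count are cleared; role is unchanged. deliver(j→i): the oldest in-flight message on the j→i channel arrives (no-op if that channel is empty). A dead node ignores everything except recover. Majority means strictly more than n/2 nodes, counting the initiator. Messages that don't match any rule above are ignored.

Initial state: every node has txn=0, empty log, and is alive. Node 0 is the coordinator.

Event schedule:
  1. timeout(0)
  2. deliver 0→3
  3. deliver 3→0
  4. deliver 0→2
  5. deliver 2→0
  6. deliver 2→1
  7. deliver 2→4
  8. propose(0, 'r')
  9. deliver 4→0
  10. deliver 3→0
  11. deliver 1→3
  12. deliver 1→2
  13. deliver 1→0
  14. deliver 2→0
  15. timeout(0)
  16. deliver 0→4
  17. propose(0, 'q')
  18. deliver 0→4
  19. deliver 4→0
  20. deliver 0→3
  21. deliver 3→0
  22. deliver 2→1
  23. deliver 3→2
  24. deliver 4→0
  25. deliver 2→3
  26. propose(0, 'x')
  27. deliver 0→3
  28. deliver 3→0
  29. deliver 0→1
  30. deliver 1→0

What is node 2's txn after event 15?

1

after 1 — timeout(0): n0:coor/t1/[-]
after 2 — deliver 0→3: n3:part/t1/[-]
after 3 — deliver 3→0: ·
after 4 — deliver 0→2: n2:part/t1/[-]
after 5 — deliver 2→0: ·
after 6 — deliver 2→1: ·
after 7 — deliver 2→4: ·
after 8 — propose(0,'r'): n0:coor/t2/[-]
after 9 — deliver 4→0: ·
after 10 — deliver 3→0: ·
after 11 — deliver 1→3: ·
after 12 — deliver 1→2: ·
after 13 — deliver 1→0: ·
after 14 — deliver 2→0: ·
after 15 — timeout(0): n0:coor/t3/[-]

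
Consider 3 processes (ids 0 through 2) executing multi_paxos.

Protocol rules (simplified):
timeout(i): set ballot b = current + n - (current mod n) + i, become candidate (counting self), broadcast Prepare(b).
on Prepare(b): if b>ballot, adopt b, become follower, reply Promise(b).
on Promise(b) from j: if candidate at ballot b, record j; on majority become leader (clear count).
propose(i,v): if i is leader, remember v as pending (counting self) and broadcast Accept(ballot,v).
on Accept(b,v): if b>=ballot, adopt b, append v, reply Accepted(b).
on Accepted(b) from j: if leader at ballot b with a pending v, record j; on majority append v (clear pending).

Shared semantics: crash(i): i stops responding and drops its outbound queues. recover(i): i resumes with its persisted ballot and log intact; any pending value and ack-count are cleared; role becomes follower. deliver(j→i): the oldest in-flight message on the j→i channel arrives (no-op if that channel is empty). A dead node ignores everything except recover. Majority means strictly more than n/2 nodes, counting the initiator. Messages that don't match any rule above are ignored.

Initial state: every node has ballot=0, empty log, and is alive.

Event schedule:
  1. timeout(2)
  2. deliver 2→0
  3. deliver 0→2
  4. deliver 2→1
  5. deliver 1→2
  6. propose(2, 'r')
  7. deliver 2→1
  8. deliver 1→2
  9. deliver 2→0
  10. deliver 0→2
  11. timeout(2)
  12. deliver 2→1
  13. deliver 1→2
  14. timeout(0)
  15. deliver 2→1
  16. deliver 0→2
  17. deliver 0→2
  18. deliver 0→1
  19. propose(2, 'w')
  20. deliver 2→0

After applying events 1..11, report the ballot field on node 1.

5

after 1 — timeout(2): n2:cand/b5/[-]
after 2 — deliver 2→0: n0:foll/b5/[-]
after 3 — deliver 0→2: n2:lead/b5/[-]
after 4 — deliver 2→1: n1:foll/b5/[-]
after 5 — deliver 1→2: ·
after 6 — propose(2,'r'): ·
after 7 — deliver 2→1: n1:foll/b5/[r]
after 8 — deliver 1→2: n2:lead/b5/[r]
after 9 — deliver 2→0: n0:foll/b5/[r]
after 10 — deliver 0→2: ·
after 11 — timeout(2): n2:cand/b8/[r]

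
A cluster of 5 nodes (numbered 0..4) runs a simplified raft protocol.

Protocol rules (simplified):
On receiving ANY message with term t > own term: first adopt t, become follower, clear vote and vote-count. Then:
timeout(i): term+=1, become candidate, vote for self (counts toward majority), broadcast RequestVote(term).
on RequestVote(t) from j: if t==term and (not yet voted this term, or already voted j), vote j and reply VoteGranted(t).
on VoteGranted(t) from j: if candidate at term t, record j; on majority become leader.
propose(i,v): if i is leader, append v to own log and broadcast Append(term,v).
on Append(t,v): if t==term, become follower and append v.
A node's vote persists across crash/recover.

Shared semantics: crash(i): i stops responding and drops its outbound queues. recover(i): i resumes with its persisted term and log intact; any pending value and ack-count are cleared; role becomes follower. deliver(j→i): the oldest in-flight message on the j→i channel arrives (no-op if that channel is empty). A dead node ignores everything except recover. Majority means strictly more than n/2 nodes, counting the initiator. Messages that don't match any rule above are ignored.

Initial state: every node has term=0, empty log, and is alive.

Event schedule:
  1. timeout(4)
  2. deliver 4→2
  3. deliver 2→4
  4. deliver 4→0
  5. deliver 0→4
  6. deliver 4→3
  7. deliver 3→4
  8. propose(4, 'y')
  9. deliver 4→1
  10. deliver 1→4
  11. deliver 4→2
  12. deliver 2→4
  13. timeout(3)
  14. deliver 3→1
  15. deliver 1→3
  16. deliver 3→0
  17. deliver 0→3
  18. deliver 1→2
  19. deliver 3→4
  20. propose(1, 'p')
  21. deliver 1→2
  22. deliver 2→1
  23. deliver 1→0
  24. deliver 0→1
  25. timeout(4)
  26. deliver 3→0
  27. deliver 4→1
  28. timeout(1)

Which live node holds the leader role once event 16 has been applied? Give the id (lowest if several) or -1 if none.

[1] timeout(4) → N4(cand t1 [-])
[2] deliver 4→2 → N2(foll t1 [-])
[3] deliver 2→4 → ∅
[4] deliver 4→0 → N0(foll t1 [-])
[5] deliver 0→4 → N4(lead t1 [-])
[6] deliver 4→3 → N3(foll t1 [-])
[7] deliver 3→4 → ∅
[8] propose(4,'y') → N4(lead t1 [y])
[9] deliver 4→1 → N1(foll t1 [-])
[10] deliver 1→4 → ∅
[11] deliver 4→2 → N2(foll t1 [y])
[12] deliver 2→4 → ∅
[13] timeout(3) → N3(cand t2 [-])
[14] deliver 3→1 → N1(foll t2 [-])
[15] deliver 1→3 → ∅
[16] deliver 3→0 → N0(foll t2 [-])

4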